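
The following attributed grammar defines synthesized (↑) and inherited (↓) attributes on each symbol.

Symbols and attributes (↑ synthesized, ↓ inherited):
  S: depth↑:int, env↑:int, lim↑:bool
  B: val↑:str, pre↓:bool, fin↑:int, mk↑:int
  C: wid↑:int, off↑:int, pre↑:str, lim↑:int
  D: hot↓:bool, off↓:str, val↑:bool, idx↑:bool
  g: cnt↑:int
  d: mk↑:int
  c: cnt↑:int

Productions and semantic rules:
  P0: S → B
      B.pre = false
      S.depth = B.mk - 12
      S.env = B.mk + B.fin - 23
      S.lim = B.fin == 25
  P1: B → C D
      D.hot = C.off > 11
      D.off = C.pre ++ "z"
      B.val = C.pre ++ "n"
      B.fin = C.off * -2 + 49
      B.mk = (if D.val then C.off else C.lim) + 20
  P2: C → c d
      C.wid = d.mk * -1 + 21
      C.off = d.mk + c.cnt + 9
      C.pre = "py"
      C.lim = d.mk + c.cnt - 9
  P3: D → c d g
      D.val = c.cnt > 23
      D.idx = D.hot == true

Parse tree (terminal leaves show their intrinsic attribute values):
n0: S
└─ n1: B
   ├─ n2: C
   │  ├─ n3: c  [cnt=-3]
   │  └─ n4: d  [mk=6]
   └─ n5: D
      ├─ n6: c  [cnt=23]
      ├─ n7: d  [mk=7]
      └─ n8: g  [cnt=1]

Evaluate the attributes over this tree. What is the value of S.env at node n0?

16

1. n1.pre = false  [false]
2. n3.cnt = -3  [terminal]
3. n4.mk = 6  [terminal]
4. n2.wid = 15  [d.mk * -1 + 21]
5. n2.off = 12  [d.mk + c.cnt + 9]
6. n2.pre = "py"  ["py"]
7. n2.lim = -6  [d.mk + c.cnt - 9]
8. n5.hot = true  [C.off > 11]
9. n5.off = "pyz"  [C.pre ++ "z"]
10. n6.cnt = 23  [terminal]
11. n7.mk = 7  [terminal]
12. n8.cnt = 1  [terminal]
13. n5.val = false  [c.cnt > 23]
14. n5.idx = true  [D.hot == true]
15. n1.val = "pyn"  [C.pre ++ "n"]
16. n1.fin = 25  [C.off * -2 + 49]
17. n1.mk = 14  [(if D.val then C.off else C.lim) + 20]
18. n0.depth = 2  [B.mk - 12]
19. n0.env = 16  [B.mk + B.fin - 23]
20. n0.lim = true  [B.fin == 25]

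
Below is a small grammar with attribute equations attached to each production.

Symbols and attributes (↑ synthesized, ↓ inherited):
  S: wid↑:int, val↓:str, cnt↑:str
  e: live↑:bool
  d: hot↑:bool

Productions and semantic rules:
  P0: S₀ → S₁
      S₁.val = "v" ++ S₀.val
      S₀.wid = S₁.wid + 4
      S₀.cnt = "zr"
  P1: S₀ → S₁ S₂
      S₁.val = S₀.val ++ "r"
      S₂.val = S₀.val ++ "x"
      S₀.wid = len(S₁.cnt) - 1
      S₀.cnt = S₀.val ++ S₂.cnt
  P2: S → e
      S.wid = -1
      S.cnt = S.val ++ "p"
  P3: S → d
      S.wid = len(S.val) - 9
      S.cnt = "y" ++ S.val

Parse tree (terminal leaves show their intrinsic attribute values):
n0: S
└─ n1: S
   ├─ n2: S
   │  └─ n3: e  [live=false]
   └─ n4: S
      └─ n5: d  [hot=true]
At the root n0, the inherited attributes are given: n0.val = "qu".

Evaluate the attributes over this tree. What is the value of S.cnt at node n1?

1. n0.val = "qu"  [given at root]
2. n1.val = "vqu"  ["v" ++ S₀.val]
3. n2.val = "vqur"  [S₀.val ++ "r"]
4. n3.live = false  [terminal]
5. n2.wid = -1  [-1]
6. n2.cnt = "vqurp"  [S.val ++ "p"]
7. n4.val = "vqux"  [S₀.val ++ "x"]
8. n5.hot = true  [terminal]
9. n4.wid = -5  [len(S.val) - 9]
10. n4.cnt = "yvqux"  ["y" ++ S.val]
11. n1.wid = 4  [len(S₁.cnt) - 1]
12. n1.cnt = "vquyvqux"  [S₀.val ++ S₂.cnt]
13. n0.wid = 8  [S₁.wid + 4]
14. n0.cnt = "zr"  ["zr"]

"vquyvqux"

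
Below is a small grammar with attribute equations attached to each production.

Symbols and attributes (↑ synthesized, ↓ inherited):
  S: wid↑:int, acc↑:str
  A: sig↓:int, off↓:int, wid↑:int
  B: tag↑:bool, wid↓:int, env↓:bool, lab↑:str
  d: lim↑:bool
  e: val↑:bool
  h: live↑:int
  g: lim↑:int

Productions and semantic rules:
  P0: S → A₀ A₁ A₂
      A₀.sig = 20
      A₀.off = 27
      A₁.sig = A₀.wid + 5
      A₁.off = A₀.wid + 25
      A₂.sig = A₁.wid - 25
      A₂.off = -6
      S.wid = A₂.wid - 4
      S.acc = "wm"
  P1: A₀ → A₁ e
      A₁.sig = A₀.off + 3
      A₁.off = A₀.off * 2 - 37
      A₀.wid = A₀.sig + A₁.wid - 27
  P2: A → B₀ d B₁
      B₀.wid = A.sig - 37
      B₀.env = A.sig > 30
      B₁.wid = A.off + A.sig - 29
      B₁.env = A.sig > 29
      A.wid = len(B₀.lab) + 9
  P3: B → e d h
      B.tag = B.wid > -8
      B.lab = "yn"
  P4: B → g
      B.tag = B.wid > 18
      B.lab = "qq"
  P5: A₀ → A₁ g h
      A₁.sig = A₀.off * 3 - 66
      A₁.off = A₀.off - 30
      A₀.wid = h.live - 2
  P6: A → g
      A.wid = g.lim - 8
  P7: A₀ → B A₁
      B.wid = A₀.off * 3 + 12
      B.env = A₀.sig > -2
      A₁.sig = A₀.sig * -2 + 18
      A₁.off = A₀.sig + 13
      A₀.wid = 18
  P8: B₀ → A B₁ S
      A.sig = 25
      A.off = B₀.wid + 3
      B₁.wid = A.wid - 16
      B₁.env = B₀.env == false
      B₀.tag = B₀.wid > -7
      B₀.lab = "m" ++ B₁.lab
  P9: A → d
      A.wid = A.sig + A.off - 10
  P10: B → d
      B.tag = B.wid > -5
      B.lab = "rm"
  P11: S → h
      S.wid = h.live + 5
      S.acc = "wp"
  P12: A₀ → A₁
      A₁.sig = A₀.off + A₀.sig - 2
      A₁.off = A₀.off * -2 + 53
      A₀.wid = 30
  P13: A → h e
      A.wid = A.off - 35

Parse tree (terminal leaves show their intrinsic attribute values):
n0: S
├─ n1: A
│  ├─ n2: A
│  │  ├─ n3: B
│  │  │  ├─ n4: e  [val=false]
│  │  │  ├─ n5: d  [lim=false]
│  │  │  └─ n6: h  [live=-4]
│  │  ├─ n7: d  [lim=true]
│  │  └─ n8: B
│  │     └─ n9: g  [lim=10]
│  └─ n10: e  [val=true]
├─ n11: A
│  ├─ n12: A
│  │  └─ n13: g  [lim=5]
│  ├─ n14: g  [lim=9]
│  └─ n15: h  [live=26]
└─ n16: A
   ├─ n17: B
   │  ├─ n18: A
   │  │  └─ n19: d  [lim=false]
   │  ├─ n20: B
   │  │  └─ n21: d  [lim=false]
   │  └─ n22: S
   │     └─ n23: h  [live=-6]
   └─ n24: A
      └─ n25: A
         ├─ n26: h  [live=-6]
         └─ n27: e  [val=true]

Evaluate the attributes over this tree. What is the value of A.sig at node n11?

1. n1.sig = 20  [20]
2. n1.off = 27  [27]
3. n2.sig = 30  [A₀.off + 3]
4. n2.off = 17  [A₀.off * 2 - 37]
5. n3.wid = -7  [A.sig - 37]
6. n3.env = false  [A.sig > 30]
7. n4.val = false  [terminal]
8. n5.lim = false  [terminal]
9. n6.live = -4  [terminal]
10. n3.tag = true  [B.wid > -8]
11. n3.lab = "yn"  ["yn"]
12. n7.lim = true  [terminal]
13. n8.wid = 18  [A.off + A.sig - 29]
14. n8.env = true  [A.sig > 29]
15. n9.lim = 10  [terminal]
16. n8.tag = false  [B.wid > 18]
17. n8.lab = "qq"  ["qq"]
18. n2.wid = 11  [len(B₀.lab) + 9]
19. n10.val = true  [terminal]
20. n1.wid = 4  [A₀.sig + A₁.wid - 27]
21. n11.sig = 9  [A₀.wid + 5]
22. n11.off = 29  [A₀.wid + 25]
23. n12.sig = 21  [A₀.off * 3 - 66]
24. n12.off = -1  [A₀.off - 30]
25. n13.lim = 5  [terminal]
26. n12.wid = -3  [g.lim - 8]
27. n14.lim = 9  [terminal]
28. n15.live = 26  [terminal]
29. n11.wid = 24  [h.live - 2]
30. n16.sig = -1  [A₁.wid - 25]
31. n16.off = -6  [-6]
32. n17.wid = -6  [A₀.off * 3 + 12]
33. n17.env = true  [A₀.sig > -2]
34. n18.sig = 25  [25]
35. n18.off = -3  [B₀.wid + 3]
36. n19.lim = false  [terminal]
37. n18.wid = 12  [A.sig + A.off - 10]
38. n20.wid = -4  [A.wid - 16]
39. n20.env = false  [B₀.env == false]
40. n21.lim = false  [terminal]
41. n20.tag = true  [B.wid > -5]
42. n20.lab = "rm"  ["rm"]
43. n23.live = -6  [terminal]
44. n22.wid = -1  [h.live + 5]
45. n22.acc = "wp"  ["wp"]
46. n17.tag = true  [B₀.wid > -7]
47. n17.lab = "mrm"  ["m" ++ B₁.lab]
48. n24.sig = 20  [A₀.sig * -2 + 18]
49. n24.off = 12  [A₀.sig + 13]
50. n25.sig = 30  [A₀.off + A₀.sig - 2]
51. n25.off = 29  [A₀.off * -2 + 53]
52. n26.live = -6  [terminal]
53. n27.val = true  [terminal]
54. n25.wid = -6  [A.off - 35]
55. n24.wid = 30  [30]
56. n16.wid = 18  [18]
57. n0.wid = 14  [A₂.wid - 4]
58. n0.acc = "wm"  ["wm"]

9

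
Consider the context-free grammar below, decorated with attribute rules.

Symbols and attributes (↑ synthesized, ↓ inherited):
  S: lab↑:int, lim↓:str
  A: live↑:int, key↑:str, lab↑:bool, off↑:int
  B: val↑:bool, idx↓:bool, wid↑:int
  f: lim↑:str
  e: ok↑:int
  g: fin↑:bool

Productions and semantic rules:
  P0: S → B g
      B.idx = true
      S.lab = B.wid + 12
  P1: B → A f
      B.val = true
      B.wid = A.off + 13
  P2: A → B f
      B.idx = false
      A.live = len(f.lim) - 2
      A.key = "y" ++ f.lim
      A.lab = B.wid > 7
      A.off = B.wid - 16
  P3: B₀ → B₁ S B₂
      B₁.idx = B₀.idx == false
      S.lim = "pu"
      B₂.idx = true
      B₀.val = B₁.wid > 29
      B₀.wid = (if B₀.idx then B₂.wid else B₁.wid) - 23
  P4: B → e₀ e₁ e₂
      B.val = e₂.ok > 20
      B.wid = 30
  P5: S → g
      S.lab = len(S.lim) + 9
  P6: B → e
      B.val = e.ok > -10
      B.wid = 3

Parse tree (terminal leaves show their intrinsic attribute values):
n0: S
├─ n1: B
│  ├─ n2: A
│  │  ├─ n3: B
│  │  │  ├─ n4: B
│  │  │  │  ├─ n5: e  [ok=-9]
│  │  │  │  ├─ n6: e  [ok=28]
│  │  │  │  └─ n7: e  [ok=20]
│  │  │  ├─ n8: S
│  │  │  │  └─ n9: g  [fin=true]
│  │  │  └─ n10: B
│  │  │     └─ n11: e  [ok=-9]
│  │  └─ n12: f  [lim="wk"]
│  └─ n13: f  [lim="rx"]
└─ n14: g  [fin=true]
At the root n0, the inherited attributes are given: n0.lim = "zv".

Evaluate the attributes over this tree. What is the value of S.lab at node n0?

16

1. n0.lim = "zv"  [given at root]
2. n1.idx = true  [true]
3. n3.idx = false  [false]
4. n4.idx = true  [B₀.idx == false]
5. n5.ok = -9  [terminal]
6. n6.ok = 28  [terminal]
7. n7.ok = 20  [terminal]
8. n4.val = false  [e₂.ok > 20]
9. n4.wid = 30  [30]
10. n8.lim = "pu"  ["pu"]
11. n9.fin = true  [terminal]
12. n8.lab = 11  [len(S.lim) + 9]
13. n10.idx = true  [true]
14. n11.ok = -9  [terminal]
15. n10.val = true  [e.ok > -10]
16. n10.wid = 3  [3]
17. n3.val = true  [B₁.wid > 29]
18. n3.wid = 7  [(if B₀.idx then B₂.wid else B₁.wid) - 23]
19. n12.lim = "wk"  [terminal]
20. n2.live = 0  [len(f.lim) - 2]
21. n2.key = "ywk"  ["y" ++ f.lim]
22. n2.lab = false  [B.wid > 7]
23. n2.off = -9  [B.wid - 16]
24. n13.lim = "rx"  [terminal]
25. n1.val = true  [true]
26. n1.wid = 4  [A.off + 13]
27. n14.fin = true  [terminal]
28. n0.lab = 16  [B.wid + 12]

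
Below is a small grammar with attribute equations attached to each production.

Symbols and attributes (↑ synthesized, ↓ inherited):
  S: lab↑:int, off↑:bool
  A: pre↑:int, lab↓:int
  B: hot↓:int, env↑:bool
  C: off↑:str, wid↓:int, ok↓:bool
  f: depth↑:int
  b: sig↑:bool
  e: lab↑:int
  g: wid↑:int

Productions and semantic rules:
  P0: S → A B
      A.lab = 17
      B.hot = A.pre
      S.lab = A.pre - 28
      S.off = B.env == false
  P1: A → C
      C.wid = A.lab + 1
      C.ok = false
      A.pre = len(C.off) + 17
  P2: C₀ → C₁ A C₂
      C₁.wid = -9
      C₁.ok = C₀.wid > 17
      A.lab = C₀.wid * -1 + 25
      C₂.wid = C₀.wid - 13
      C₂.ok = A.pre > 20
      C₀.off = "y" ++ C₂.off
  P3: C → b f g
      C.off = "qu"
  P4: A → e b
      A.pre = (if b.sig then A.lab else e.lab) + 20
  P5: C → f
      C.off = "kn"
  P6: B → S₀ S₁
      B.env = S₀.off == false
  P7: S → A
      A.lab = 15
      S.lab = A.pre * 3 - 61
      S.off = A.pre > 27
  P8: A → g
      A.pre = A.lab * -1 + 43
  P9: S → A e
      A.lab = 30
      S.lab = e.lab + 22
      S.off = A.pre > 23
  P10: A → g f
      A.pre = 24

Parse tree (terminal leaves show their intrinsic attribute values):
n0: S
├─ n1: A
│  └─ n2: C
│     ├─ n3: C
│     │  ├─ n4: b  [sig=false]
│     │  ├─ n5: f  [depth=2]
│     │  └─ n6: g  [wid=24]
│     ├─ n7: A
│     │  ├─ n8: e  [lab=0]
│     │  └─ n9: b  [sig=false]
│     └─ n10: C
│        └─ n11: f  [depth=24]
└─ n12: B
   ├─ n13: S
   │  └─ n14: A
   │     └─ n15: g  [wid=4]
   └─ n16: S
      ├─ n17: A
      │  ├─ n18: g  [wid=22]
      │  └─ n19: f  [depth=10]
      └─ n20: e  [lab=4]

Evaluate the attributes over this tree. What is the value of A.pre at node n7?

20

1. n1.lab = 17  [17]
2. n2.wid = 18  [A.lab + 1]
3. n2.ok = false  [false]
4. n3.wid = -9  [-9]
5. n3.ok = true  [C₀.wid > 17]
6. n4.sig = false  [terminal]
7. n5.depth = 2  [terminal]
8. n6.wid = 24  [terminal]
9. n3.off = "qu"  ["qu"]
10. n7.lab = 7  [C₀.wid * -1 + 25]
11. n8.lab = 0  [terminal]
12. n9.sig = false  [terminal]
13. n7.pre = 20  [(if b.sig then A.lab else e.lab) + 20]
14. n10.wid = 5  [C₀.wid - 13]
15. n10.ok = false  [A.pre > 20]
16. n11.depth = 24  [terminal]
17. n10.off = "kn"  ["kn"]
18. n2.off = "ykn"  ["y" ++ C₂.off]
19. n1.pre = 20  [len(C.off) + 17]
20. n12.hot = 20  [A.pre]
21. n14.lab = 15  [15]
22. n15.wid = 4  [terminal]
23. n14.pre = 28  [A.lab * -1 + 43]
24. n13.lab = 23  [A.pre * 3 - 61]
25. n13.off = true  [A.pre > 27]
26. n17.lab = 30  [30]
27. n18.wid = 22  [terminal]
28. n19.depth = 10  [terminal]
29. n17.pre = 24  [24]
30. n20.lab = 4  [terminal]
31. n16.lab = 26  [e.lab + 22]
32. n16.off = true  [A.pre > 23]
33. n12.env = false  [S₀.off == false]
34. n0.lab = -8  [A.pre - 28]
35. n0.off = true  [B.env == false]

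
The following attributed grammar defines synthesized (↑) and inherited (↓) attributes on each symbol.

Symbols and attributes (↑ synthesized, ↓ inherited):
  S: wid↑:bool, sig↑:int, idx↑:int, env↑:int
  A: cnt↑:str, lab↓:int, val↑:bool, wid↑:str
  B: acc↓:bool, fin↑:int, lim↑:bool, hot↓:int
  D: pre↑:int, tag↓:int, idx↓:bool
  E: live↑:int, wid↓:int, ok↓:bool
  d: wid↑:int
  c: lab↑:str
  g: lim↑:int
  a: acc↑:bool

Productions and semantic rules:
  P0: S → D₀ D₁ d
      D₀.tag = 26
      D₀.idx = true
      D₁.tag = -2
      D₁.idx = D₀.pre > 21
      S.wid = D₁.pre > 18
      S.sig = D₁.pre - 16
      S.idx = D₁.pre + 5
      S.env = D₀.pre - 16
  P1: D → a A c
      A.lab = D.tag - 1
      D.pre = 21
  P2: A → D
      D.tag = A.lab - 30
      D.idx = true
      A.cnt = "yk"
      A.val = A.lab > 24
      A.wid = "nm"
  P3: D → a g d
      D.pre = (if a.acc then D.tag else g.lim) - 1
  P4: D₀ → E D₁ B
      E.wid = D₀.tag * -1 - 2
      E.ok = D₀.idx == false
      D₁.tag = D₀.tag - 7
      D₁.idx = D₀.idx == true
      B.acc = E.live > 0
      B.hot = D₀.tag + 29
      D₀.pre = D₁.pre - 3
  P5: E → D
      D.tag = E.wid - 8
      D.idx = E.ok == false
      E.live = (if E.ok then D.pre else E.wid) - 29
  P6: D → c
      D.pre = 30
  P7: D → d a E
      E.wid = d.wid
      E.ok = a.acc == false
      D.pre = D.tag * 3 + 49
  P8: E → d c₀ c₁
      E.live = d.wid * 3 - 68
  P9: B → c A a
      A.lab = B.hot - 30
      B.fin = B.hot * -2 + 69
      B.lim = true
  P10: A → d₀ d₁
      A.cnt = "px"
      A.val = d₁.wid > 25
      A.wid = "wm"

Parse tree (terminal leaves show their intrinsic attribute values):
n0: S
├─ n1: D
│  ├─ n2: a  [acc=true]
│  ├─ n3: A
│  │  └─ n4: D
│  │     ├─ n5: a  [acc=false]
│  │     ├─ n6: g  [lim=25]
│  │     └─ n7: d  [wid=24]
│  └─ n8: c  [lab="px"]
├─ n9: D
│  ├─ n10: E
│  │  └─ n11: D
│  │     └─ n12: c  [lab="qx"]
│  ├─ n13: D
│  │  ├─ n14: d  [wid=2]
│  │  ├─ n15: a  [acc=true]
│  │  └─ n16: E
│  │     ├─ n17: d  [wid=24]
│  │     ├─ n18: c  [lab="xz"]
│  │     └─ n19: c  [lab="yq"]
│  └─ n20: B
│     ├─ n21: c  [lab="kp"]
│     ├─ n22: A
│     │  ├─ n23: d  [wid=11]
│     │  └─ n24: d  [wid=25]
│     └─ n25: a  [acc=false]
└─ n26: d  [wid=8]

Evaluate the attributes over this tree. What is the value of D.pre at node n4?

1. n1.tag = 26  [26]
2. n1.idx = true  [true]
3. n2.acc = true  [terminal]
4. n3.lab = 25  [D.tag - 1]
5. n4.tag = -5  [A.lab - 30]
6. n4.idx = true  [true]
7. n5.acc = false  [terminal]
8. n6.lim = 25  [terminal]
9. n7.wid = 24  [terminal]
10. n4.pre = 24  [(if a.acc then D.tag else g.lim) - 1]
11. n3.cnt = "yk"  ["yk"]
12. n3.val = true  [A.lab > 24]
13. n3.wid = "nm"  ["nm"]
14. n8.lab = "px"  [terminal]
15. n1.pre = 21  [21]
16. n9.tag = -2  [-2]
17. n9.idx = false  [D₀.pre > 21]
18. n10.wid = 0  [D₀.tag * -1 - 2]
19. n10.ok = true  [D₀.idx == false]
20. n11.tag = -8  [E.wid - 8]
21. n11.idx = false  [E.ok == false]
22. n12.lab = "qx"  [terminal]
23. n11.pre = 30  [30]
24. n10.live = 1  [(if E.ok then D.pre else E.wid) - 29]
25. n13.tag = -9  [D₀.tag - 7]
26. n13.idx = false  [D₀.idx == true]
27. n14.wid = 2  [terminal]
28. n15.acc = true  [terminal]
29. n16.wid = 2  [d.wid]
30. n16.ok = false  [a.acc == false]
31. n17.wid = 24  [terminal]
32. n18.lab = "xz"  [terminal]
33. n19.lab = "yq"  [terminal]
34. n16.live = 4  [d.wid * 3 - 68]
35. n13.pre = 22  [D.tag * 3 + 49]
36. n20.acc = true  [E.live > 0]
37. n20.hot = 27  [D₀.tag + 29]
38. n21.lab = "kp"  [terminal]
39. n22.lab = -3  [B.hot - 30]
40. n23.wid = 11  [terminal]
41. n24.wid = 25  [terminal]
42. n22.cnt = "px"  ["px"]
43. n22.val = false  [d₁.wid > 25]
44. n22.wid = "wm"  ["wm"]
45. n25.acc = false  [terminal]
46. n20.fin = 15  [B.hot * -2 + 69]
47. n20.lim = true  [true]
48. n9.pre = 19  [D₁.pre - 3]
49. n26.wid = 8  [terminal]
50. n0.wid = true  [D₁.pre > 18]
51. n0.sig = 3  [D₁.pre - 16]
52. n0.idx = 24  [D₁.pre + 5]
53. n0.env = 5  [D₀.pre - 16]

24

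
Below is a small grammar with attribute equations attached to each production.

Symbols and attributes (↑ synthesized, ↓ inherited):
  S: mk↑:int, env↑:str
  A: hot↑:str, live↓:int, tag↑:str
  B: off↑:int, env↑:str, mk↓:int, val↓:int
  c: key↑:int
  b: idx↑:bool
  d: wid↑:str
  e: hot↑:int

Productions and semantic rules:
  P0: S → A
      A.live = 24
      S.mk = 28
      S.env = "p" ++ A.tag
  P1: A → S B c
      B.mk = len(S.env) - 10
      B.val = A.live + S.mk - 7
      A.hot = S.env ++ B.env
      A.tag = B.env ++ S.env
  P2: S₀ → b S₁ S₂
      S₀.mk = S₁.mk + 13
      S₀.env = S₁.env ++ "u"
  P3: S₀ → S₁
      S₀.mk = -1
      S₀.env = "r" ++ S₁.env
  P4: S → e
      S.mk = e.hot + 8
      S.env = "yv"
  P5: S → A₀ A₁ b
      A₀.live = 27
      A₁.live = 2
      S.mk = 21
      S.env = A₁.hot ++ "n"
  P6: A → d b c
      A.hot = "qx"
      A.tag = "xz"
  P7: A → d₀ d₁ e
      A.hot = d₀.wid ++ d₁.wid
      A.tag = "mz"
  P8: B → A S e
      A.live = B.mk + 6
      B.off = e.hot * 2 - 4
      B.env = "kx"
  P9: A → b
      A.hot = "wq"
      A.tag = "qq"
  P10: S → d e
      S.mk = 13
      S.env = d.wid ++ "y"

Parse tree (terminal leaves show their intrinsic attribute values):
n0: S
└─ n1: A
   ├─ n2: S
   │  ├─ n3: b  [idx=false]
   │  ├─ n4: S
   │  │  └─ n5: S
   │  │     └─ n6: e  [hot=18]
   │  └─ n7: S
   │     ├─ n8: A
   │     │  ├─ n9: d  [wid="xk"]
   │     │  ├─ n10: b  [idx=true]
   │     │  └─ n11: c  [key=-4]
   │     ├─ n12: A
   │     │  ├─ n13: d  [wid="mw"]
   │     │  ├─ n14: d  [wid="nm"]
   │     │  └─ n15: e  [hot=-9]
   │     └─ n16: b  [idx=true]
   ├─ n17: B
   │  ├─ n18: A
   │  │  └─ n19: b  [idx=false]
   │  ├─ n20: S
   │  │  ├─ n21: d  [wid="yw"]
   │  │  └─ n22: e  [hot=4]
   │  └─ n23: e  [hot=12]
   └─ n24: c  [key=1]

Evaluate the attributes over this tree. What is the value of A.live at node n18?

1. n1.live = 24  [24]
2. n3.idx = false  [terminal]
3. n6.hot = 18  [terminal]
4. n5.mk = 26  [e.hot + 8]
5. n5.env = "yv"  ["yv"]
6. n4.mk = -1  [-1]
7. n4.env = "ryv"  ["r" ++ S₁.env]
8. n8.live = 27  [27]
9. n9.wid = "xk"  [terminal]
10. n10.idx = true  [terminal]
11. n11.key = -4  [terminal]
12. n8.hot = "qx"  ["qx"]
13. n8.tag = "xz"  ["xz"]
14. n12.live = 2  [2]
15. n13.wid = "mw"  [terminal]
16. n14.wid = "nm"  [terminal]
17. n15.hot = -9  [terminal]
18. n12.hot = "mwnm"  [d₀.wid ++ d₁.wid]
19. n12.tag = "mz"  ["mz"]
20. n16.idx = true  [terminal]
21. n7.mk = 21  [21]
22. n7.env = "mwnmn"  [A₁.hot ++ "n"]
23. n2.mk = 12  [S₁.mk + 13]
24. n2.env = "ryvu"  [S₁.env ++ "u"]
25. n17.mk = -6  [len(S.env) - 10]
26. n17.val = 29  [A.live + S.mk - 7]
27. n18.live = 0  [B.mk + 6]
28. n19.idx = false  [terminal]
29. n18.hot = "wq"  ["wq"]
30. n18.tag = "qq"  ["qq"]
31. n21.wid = "yw"  [terminal]
32. n22.hot = 4  [terminal]
33. n20.mk = 13  [13]
34. n20.env = "ywy"  [d.wid ++ "y"]
35. n23.hot = 12  [terminal]
36. n17.off = 20  [e.hot * 2 - 4]
37. n17.env = "kx"  ["kx"]
38. n24.key = 1  [terminal]
39. n1.hot = "ryvukx"  [S.env ++ B.env]
40. n1.tag = "kxryvu"  [B.env ++ S.env]
41. n0.mk = 28  [28]
42. n0.env = "pkxryvu"  ["p" ++ A.tag]

0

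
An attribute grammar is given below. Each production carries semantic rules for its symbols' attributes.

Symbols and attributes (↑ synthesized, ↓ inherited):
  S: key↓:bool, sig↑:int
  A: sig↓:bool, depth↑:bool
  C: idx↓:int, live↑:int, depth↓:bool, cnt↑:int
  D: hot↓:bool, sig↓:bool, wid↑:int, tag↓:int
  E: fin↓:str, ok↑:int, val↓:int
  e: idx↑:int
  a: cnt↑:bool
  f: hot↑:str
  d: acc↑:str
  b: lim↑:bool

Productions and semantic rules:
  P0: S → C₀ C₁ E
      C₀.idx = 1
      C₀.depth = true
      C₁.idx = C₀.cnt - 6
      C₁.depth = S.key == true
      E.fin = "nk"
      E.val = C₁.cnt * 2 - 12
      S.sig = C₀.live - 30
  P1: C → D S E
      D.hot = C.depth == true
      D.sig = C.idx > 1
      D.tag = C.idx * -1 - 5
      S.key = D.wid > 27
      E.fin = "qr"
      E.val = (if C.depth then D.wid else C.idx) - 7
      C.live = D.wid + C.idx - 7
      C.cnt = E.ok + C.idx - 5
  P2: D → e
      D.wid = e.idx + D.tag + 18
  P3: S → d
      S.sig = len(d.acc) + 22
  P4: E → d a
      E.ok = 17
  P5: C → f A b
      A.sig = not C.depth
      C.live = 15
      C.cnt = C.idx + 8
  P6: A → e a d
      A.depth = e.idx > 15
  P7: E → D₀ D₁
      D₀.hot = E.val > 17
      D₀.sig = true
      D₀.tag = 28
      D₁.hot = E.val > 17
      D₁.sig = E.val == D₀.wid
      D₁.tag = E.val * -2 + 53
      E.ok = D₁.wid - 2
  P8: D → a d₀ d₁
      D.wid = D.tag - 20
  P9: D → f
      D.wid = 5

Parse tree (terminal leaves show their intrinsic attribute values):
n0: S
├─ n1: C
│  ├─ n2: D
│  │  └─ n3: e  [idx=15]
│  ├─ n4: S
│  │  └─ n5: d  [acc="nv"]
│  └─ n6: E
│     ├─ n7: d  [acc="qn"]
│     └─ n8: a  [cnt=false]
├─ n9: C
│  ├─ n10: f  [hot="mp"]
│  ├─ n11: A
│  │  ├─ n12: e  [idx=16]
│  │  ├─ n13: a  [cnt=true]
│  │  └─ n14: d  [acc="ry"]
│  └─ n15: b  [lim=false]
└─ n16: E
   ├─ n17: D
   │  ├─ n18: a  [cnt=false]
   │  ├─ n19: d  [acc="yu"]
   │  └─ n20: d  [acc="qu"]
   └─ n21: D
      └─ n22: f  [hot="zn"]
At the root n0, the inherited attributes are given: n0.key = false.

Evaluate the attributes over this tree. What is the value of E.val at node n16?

1. n0.key = false  [given at root]
2. n1.idx = 1  [1]
3. n1.depth = true  [true]
4. n2.hot = true  [C.depth == true]
5. n2.sig = false  [C.idx > 1]
6. n2.tag = -6  [C.idx * -1 - 5]
7. n3.idx = 15  [terminal]
8. n2.wid = 27  [e.idx + D.tag + 18]
9. n4.key = false  [D.wid > 27]
10. n5.acc = "nv"  [terminal]
11. n4.sig = 24  [len(d.acc) + 22]
12. n6.fin = "qr"  ["qr"]
13. n6.val = 20  [(if C.depth then D.wid else C.idx) - 7]
14. n7.acc = "qn"  [terminal]
15. n8.cnt = false  [terminal]
16. n6.ok = 17  [17]
17. n1.live = 21  [D.wid + C.idx - 7]
18. n1.cnt = 13  [E.ok + C.idx - 5]
19. n9.idx = 7  [C₀.cnt - 6]
20. n9.depth = false  [S.key == true]
21. n10.hot = "mp"  [terminal]
22. n11.sig = true  [not C.depth]
23. n12.idx = 16  [terminal]
24. n13.cnt = true  [terminal]
25. n14.acc = "ry"  [terminal]
26. n11.depth = true  [e.idx > 15]
27. n15.lim = false  [terminal]
28. n9.live = 15  [15]
29. n9.cnt = 15  [C.idx + 8]
30. n16.fin = "nk"  ["nk"]
31. n16.val = 18  [C₁.cnt * 2 - 12]
32. n17.hot = true  [E.val > 17]
33. n17.sig = true  [true]
34. n17.tag = 28  [28]
35. n18.cnt = false  [terminal]
36. n19.acc = "yu"  [terminal]
37. n20.acc = "qu"  [terminal]
38. n17.wid = 8  [D.tag - 20]
39. n21.hot = true  [E.val > 17]
40. n21.sig = false  [E.val == D₀.wid]
41. n21.tag = 17  [E.val * -2 + 53]
42. n22.hot = "zn"  [terminal]
43. n21.wid = 5  [5]
44. n16.ok = 3  [D₁.wid - 2]
45. n0.sig = -9  [C₀.live - 30]

18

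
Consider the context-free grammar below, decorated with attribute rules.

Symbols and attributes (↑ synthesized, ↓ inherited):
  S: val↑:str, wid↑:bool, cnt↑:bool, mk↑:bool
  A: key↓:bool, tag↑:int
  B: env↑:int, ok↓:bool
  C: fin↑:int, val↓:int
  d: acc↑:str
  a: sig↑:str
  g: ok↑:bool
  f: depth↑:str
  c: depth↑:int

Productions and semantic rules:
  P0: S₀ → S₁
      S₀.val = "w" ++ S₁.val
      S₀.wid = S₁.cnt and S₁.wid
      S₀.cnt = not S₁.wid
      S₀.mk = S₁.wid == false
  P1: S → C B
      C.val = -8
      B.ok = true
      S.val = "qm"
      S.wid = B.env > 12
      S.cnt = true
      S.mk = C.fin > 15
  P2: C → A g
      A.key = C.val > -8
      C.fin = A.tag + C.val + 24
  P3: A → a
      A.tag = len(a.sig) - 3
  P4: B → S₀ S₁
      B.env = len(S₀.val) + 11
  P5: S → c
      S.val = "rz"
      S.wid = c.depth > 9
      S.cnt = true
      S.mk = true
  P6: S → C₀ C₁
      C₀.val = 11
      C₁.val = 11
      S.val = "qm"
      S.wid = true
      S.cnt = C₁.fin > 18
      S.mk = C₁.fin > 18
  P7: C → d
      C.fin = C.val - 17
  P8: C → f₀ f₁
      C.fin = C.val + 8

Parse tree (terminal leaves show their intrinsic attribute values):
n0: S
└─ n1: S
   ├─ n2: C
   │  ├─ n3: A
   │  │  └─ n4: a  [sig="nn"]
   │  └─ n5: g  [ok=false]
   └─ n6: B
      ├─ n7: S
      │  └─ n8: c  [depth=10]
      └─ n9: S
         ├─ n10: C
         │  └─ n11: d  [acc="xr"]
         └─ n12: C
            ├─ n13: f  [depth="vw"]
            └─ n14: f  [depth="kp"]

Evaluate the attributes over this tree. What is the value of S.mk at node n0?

false

1. n2.val = -8  [-8]
2. n3.key = false  [C.val > -8]
3. n4.sig = "nn"  [terminal]
4. n3.tag = -1  [len(a.sig) - 3]
5. n5.ok = false  [terminal]
6. n2.fin = 15  [A.tag + C.val + 24]
7. n6.ok = true  [true]
8. n8.depth = 10  [terminal]
9. n7.val = "rz"  ["rz"]
10. n7.wid = true  [c.depth > 9]
11. n7.cnt = true  [true]
12. n7.mk = true  [true]
13. n10.val = 11  [11]
14. n11.acc = "xr"  [terminal]
15. n10.fin = -6  [C.val - 17]
16. n12.val = 11  [11]
17. n13.depth = "vw"  [terminal]
18. n14.depth = "kp"  [terminal]
19. n12.fin = 19  [C.val + 8]
20. n9.val = "qm"  ["qm"]
21. n9.wid = true  [true]
22. n9.cnt = true  [C₁.fin > 18]
23. n9.mk = true  [C₁.fin > 18]
24. n6.env = 13  [len(S₀.val) + 11]
25. n1.val = "qm"  ["qm"]
26. n1.wid = true  [B.env > 12]
27. n1.cnt = true  [true]
28. n1.mk = false  [C.fin > 15]
29. n0.val = "wqm"  ["w" ++ S₁.val]
30. n0.wid = true  [S₁.cnt and S₁.wid]
31. n0.cnt = false  [not S₁.wid]
32. n0.mk = false  [S₁.wid == false]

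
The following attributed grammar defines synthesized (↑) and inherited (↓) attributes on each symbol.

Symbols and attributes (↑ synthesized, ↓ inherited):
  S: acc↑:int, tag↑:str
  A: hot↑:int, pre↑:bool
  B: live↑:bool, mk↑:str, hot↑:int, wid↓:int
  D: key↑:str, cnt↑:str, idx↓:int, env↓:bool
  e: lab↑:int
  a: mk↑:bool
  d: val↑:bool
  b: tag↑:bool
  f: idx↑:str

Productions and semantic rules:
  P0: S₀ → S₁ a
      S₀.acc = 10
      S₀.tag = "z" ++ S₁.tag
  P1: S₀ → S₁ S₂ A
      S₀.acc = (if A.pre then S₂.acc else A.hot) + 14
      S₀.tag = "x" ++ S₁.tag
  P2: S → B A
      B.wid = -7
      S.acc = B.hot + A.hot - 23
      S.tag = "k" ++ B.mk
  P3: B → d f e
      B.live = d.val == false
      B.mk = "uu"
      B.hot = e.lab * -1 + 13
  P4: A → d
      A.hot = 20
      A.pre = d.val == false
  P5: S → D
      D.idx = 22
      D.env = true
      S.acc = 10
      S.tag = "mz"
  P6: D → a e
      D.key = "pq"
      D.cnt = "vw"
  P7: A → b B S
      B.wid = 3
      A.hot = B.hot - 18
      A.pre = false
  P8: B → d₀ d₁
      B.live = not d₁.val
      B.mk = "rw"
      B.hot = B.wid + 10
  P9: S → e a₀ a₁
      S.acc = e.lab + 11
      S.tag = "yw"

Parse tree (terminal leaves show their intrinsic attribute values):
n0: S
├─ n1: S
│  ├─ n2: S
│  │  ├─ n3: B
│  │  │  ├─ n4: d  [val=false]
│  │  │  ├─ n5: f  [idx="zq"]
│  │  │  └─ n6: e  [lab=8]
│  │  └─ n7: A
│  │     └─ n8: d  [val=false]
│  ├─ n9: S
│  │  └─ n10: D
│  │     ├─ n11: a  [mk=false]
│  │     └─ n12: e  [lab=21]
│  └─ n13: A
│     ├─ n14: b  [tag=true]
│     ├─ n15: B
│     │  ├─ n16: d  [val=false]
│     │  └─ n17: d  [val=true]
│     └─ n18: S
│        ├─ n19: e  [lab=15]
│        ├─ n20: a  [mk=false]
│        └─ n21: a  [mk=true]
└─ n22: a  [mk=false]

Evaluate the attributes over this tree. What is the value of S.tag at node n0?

"zxkuu"

1. n3.wid = -7  [-7]
2. n4.val = false  [terminal]
3. n5.idx = "zq"  [terminal]
4. n6.lab = 8  [terminal]
5. n3.live = true  [d.val == false]
6. n3.mk = "uu"  ["uu"]
7. n3.hot = 5  [e.lab * -1 + 13]
8. n8.val = false  [terminal]
9. n7.hot = 20  [20]
10. n7.pre = true  [d.val == false]
11. n2.acc = 2  [B.hot + A.hot - 23]
12. n2.tag = "kuu"  ["k" ++ B.mk]
13. n10.idx = 22  [22]
14. n10.env = true  [true]
15. n11.mk = false  [terminal]
16. n12.lab = 21  [terminal]
17. n10.key = "pq"  ["pq"]
18. n10.cnt = "vw"  ["vw"]
19. n9.acc = 10  [10]
20. n9.tag = "mz"  ["mz"]
21. n14.tag = true  [terminal]
22. n15.wid = 3  [3]
23. n16.val = false  [terminal]
24. n17.val = true  [terminal]
25. n15.live = false  [not d₁.val]
26. n15.mk = "rw"  ["rw"]
27. n15.hot = 13  [B.wid + 10]
28. n19.lab = 15  [terminal]
29. n20.mk = false  [terminal]
30. n21.mk = true  [terminal]
31. n18.acc = 26  [e.lab + 11]
32. n18.tag = "yw"  ["yw"]
33. n13.hot = -5  [B.hot - 18]
34. n13.pre = false  [false]
35. n1.acc = 9  [(if A.pre then S₂.acc else A.hot) + 14]
36. n1.tag = "xkuu"  ["x" ++ S₁.tag]
37. n22.mk = false  [terminal]
38. n0.acc = 10  [10]
39. n0.tag = "zxkuu"  ["z" ++ S₁.tag]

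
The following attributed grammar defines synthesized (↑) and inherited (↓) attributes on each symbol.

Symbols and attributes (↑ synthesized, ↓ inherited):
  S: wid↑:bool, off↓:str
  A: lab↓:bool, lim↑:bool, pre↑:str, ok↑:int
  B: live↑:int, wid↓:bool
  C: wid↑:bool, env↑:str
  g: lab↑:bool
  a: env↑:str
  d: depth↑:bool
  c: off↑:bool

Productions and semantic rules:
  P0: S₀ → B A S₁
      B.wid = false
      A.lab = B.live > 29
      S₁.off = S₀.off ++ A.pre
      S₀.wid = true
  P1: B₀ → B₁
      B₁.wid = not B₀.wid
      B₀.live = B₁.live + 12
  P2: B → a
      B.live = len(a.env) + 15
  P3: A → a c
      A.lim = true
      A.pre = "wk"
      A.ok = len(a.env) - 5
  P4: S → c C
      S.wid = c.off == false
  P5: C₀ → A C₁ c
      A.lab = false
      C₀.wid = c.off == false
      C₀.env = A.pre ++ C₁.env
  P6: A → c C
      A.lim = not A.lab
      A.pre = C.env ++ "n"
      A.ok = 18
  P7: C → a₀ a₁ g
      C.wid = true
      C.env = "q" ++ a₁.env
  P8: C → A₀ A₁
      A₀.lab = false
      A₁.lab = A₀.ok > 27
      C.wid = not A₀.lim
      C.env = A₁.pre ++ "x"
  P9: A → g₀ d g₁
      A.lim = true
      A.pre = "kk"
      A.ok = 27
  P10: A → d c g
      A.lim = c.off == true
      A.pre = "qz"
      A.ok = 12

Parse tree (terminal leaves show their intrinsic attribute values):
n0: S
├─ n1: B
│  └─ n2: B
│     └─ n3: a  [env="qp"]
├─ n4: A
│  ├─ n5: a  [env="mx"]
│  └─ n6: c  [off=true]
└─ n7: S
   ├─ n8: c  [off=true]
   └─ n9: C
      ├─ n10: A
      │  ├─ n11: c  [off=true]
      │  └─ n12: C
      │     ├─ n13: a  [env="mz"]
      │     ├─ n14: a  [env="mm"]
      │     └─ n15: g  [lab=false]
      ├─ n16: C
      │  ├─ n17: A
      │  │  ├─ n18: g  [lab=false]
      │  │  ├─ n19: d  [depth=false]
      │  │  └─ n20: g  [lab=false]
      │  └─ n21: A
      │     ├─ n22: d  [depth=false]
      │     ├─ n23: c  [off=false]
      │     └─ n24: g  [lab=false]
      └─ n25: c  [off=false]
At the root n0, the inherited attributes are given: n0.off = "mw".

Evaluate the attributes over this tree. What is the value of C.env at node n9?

"qmmnqzx"

1. n0.off = "mw"  [given at root]
2. n1.wid = false  [false]
3. n2.wid = true  [not B₀.wid]
4. n3.env = "qp"  [terminal]
5. n2.live = 17  [len(a.env) + 15]
6. n1.live = 29  [B₁.live + 12]
7. n4.lab = false  [B.live > 29]
8. n5.env = "mx"  [terminal]
9. n6.off = true  [terminal]
10. n4.lim = true  [true]
11. n4.pre = "wk"  ["wk"]
12. n4.ok = -3  [len(a.env) - 5]
13. n7.off = "mwwk"  [S₀.off ++ A.pre]
14. n8.off = true  [terminal]
15. n10.lab = false  [false]
16. n11.off = true  [terminal]
17. n13.env = "mz"  [terminal]
18. n14.env = "mm"  [terminal]
19. n15.lab = false  [terminal]
20. n12.wid = true  [true]
21. n12.env = "qmm"  ["q" ++ a₁.env]
22. n10.lim = true  [not A.lab]
23. n10.pre = "qmmn"  [C.env ++ "n"]
24. n10.ok = 18  [18]
25. n17.lab = false  [false]
26. n18.lab = false  [terminal]
27. n19.depth = false  [terminal]
28. n20.lab = false  [terminal]
29. n17.lim = true  [true]
30. n17.pre = "kk"  ["kk"]
31. n17.ok = 27  [27]
32. n21.lab = false  [A₀.ok > 27]
33. n22.depth = false  [terminal]
34. n23.off = false  [terminal]
35. n24.lab = false  [terminal]
36. n21.lim = false  [c.off == true]
37. n21.pre = "qz"  ["qz"]
38. n21.ok = 12  [12]
39. n16.wid = false  [not A₀.lim]
40. n16.env = "qzx"  [A₁.pre ++ "x"]
41. n25.off = false  [terminal]
42. n9.wid = true  [c.off == false]
43. n9.env = "qmmnqzx"  [A.pre ++ C₁.env]
44. n7.wid = false  [c.off == false]
45. n0.wid = true  [true]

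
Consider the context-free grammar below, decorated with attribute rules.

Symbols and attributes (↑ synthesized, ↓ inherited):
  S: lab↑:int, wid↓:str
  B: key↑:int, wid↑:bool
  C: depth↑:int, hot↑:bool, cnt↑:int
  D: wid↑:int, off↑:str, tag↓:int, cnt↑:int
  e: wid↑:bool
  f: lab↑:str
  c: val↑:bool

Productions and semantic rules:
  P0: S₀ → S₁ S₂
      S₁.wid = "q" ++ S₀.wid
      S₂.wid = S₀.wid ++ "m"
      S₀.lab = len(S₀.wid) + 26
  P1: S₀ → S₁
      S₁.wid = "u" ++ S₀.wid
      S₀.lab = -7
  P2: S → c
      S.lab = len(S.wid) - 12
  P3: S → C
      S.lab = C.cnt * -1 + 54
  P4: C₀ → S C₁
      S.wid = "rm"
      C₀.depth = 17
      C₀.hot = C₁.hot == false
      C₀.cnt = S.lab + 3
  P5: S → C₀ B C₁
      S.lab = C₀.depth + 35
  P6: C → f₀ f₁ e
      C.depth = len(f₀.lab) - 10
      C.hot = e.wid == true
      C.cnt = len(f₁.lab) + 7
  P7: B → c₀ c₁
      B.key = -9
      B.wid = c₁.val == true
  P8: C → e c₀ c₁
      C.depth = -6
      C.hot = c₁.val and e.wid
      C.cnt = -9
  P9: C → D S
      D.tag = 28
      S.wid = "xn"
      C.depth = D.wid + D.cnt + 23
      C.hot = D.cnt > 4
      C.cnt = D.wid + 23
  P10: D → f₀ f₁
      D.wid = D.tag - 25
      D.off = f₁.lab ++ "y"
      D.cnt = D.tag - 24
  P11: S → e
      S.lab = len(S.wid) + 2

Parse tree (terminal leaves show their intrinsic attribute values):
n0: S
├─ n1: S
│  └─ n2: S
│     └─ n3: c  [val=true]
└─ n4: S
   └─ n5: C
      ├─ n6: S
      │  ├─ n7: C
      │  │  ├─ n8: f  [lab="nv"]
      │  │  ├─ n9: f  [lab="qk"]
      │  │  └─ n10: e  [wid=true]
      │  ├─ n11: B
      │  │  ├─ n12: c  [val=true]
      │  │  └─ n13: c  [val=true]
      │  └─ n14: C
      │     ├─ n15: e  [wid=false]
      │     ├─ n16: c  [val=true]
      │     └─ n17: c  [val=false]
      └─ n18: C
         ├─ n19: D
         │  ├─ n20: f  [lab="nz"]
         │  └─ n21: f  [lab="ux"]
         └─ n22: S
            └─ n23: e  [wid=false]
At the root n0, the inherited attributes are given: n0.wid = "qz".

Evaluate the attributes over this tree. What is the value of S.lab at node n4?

1. n0.wid = "qz"  [given at root]
2. n1.wid = "qqz"  ["q" ++ S₀.wid]
3. n2.wid = "uqqz"  ["u" ++ S₀.wid]
4. n3.val = true  [terminal]
5. n2.lab = -8  [len(S.wid) - 12]
6. n1.lab = -7  [-7]
7. n4.wid = "qzm"  [S₀.wid ++ "m"]
8. n6.wid = "rm"  ["rm"]
9. n8.lab = "nv"  [terminal]
10. n9.lab = "qk"  [terminal]
11. n10.wid = true  [terminal]
12. n7.depth = -8  [len(f₀.lab) - 10]
13. n7.hot = true  [e.wid == true]
14. n7.cnt = 9  [len(f₁.lab) + 7]
15. n12.val = true  [terminal]
16. n13.val = true  [terminal]
17. n11.key = -9  [-9]
18. n11.wid = true  [c₁.val == true]
19. n15.wid = false  [terminal]
20. n16.val = true  [terminal]
21. n17.val = false  [terminal]
22. n14.depth = -6  [-6]
23. n14.hot = false  [c₁.val and e.wid]
24. n14.cnt = -9  [-9]
25. n6.lab = 27  [C₀.depth + 35]
26. n19.tag = 28  [28]
27. n20.lab = "nz"  [terminal]
28. n21.lab = "ux"  [terminal]
29. n19.wid = 3  [D.tag - 25]
30. n19.off = "uxy"  [f₁.lab ++ "y"]
31. n19.cnt = 4  [D.tag - 24]
32. n22.wid = "xn"  ["xn"]
33. n23.wid = false  [terminal]
34. n22.lab = 4  [len(S.wid) + 2]
35. n18.depth = 30  [D.wid + D.cnt + 23]
36. n18.hot = false  [D.cnt > 4]
37. n18.cnt = 26  [D.wid + 23]
38. n5.depth = 17  [17]
39. n5.hot = true  [C₁.hot == false]
40. n5.cnt = 30  [S.lab + 3]
41. n4.lab = 24  [C.cnt * -1 + 54]
42. n0.lab = 28  [len(S₀.wid) + 26]

24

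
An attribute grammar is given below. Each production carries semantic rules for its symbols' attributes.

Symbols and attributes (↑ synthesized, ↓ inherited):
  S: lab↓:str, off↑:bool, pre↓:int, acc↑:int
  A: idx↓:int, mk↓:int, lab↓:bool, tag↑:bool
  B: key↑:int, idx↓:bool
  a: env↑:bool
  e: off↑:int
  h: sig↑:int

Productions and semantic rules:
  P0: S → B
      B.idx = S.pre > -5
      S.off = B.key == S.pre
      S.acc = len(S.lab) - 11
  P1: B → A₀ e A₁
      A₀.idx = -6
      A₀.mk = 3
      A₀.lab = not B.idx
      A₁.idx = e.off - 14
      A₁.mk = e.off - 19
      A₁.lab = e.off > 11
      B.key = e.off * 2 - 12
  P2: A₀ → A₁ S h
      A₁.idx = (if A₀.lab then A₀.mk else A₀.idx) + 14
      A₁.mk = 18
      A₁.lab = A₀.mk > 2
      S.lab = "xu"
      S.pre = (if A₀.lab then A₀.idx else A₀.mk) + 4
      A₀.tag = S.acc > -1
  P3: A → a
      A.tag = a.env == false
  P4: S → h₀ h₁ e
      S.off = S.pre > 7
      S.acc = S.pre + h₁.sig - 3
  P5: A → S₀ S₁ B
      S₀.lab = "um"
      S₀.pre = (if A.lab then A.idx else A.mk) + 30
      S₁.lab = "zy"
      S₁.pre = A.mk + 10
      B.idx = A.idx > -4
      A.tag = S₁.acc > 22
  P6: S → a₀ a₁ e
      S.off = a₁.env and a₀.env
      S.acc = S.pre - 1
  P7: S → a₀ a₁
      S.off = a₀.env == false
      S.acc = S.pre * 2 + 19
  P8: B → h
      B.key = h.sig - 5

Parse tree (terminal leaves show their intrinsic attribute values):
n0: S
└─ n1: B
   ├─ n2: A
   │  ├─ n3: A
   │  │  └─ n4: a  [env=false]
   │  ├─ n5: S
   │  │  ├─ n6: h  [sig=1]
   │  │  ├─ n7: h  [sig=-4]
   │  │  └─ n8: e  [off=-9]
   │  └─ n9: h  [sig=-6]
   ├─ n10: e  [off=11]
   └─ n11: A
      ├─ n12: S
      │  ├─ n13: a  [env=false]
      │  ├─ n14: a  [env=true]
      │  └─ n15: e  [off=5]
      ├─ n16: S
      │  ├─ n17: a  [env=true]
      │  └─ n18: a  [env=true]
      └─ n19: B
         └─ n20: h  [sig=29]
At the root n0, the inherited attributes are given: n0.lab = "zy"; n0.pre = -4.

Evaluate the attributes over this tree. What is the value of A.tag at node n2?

true

1. n0.lab = "zy"  [given at root]
2. n0.pre = -4  [given at root]
3. n1.idx = true  [S.pre > -5]
4. n2.idx = -6  [-6]
5. n2.mk = 3  [3]
6. n2.lab = false  [not B.idx]
7. n3.idx = 8  [(if A₀.lab then A₀.mk else A₀.idx) + 14]
8. n3.mk = 18  [18]
9. n3.lab = true  [A₀.mk > 2]
10. n4.env = false  [terminal]
11. n3.tag = true  [a.env == false]
12. n5.lab = "xu"  ["xu"]
13. n5.pre = 7  [(if A₀.lab then A₀.idx else A₀.mk) + 4]
14. n6.sig = 1  [terminal]
15. n7.sig = -4  [terminal]
16. n8.off = -9  [terminal]
17. n5.off = false  [S.pre > 7]
18. n5.acc = 0  [S.pre + h₁.sig - 3]
19. n9.sig = -6  [terminal]
20. n2.tag = true  [S.acc > -1]
21. n10.off = 11  [terminal]
22. n11.idx = -3  [e.off - 14]
23. n11.mk = -8  [e.off - 19]
24. n11.lab = false  [e.off > 11]
25. n12.lab = "um"  ["um"]
26. n12.pre = 22  [(if A.lab then A.idx else A.mk) + 30]
27. n13.env = false  [terminal]
28. n14.env = true  [terminal]
29. n15.off = 5  [terminal]
30. n12.off = false  [a₁.env and a₀.env]
31. n12.acc = 21  [S.pre - 1]
32. n16.lab = "zy"  ["zy"]
33. n16.pre = 2  [A.mk + 10]
34. n17.env = true  [terminal]
35. n18.env = true  [terminal]
36. n16.off = false  [a₀.env == false]
37. n16.acc = 23  [S.pre * 2 + 19]
38. n19.idx = true  [A.idx > -4]
39. n20.sig = 29  [terminal]
40. n19.key = 24  [h.sig - 5]
41. n11.tag = true  [S₁.acc > 22]
42. n1.key = 10  [e.off * 2 - 12]
43. n0.off = false  [B.key == S.pre]
44. n0.acc = -9  [len(S.lab) - 11]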